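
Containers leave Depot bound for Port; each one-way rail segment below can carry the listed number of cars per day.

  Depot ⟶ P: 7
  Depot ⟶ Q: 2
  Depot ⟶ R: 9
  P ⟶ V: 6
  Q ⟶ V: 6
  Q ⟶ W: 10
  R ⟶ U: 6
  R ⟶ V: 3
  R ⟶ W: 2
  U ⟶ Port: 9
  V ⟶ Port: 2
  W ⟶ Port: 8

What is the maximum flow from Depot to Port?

12

Augment Depot→P→V→Port: bottleneck 2, flow now 2.
Augment Depot→Q→W→Port: bottleneck 2, flow now 4.
Augment Depot→R→U→Port: bottleneck 6, flow now 10.
Augment Depot→R→W→Port: bottleneck 2, flow now 12.
No augmenting path remains; maximum flow = 12.
In the residual graph, reachable from Depot: {Depot, P, R, V}.
Min-cut edges: Depot→Q (2), R→U (6), R→W (2), V→Port (2); capacity 2 + 6 + 2 + 2 = 12.
This cut is saturated, so no flow can exceed 12.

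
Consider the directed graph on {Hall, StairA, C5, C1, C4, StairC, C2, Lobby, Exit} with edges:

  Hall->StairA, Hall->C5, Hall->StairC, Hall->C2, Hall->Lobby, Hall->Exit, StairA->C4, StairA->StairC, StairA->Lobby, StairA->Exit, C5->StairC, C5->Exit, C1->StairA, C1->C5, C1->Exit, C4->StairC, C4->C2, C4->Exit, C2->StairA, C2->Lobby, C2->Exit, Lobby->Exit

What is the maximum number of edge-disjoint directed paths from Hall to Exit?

5

Assign every edge capacity 1; by Menger, the answer equals the max flow.
Path Hall→Exit (+1); total 1.
Path Hall→StairA→Exit (+1); total 2.
Path Hall→C5→Exit (+1); total 3.
Path Hall→C2→Exit (+1); total 4.
Path Hall→Lobby→Exit (+1); total 5.
No residual Hall→Exit path; max flow = 5.
Certifying cut of size 5: {Hall→C2, Hall→C5, Hall→Exit, Hall→Lobby, Hall→StairA}.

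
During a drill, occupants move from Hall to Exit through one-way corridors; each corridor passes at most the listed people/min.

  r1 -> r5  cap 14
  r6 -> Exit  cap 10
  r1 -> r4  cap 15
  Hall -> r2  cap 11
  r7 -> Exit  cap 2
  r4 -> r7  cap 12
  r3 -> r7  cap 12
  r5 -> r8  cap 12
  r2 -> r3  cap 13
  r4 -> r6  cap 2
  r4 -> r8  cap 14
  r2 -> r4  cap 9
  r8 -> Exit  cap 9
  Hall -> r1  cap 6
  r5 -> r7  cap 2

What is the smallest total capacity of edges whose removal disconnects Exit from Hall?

Augment Hall→r1→r4→r6→Exit: bottleneck 2, flow now 2.
Augment Hall→r1→r4→r7→Exit: bottleneck 2, flow now 4.
Augment Hall→r1→r4→r8→Exit: bottleneck 2, flow now 6.
Augment Hall→r2→r4→r8→Exit: bottleneck 7, flow now 13.
No augmenting path remains; maximum flow = 13.
By max-flow min-cut, the minimum cut capacity equals the max flow.
In the residual graph, reachable from Hall: {Hall, r1, r2, r3, r4, r5, r7, r8}.
Min-cut edges: r4→r6 (2), r7→Exit (2), r8→Exit (9); capacity 2 + 2 + 9 = 13.

13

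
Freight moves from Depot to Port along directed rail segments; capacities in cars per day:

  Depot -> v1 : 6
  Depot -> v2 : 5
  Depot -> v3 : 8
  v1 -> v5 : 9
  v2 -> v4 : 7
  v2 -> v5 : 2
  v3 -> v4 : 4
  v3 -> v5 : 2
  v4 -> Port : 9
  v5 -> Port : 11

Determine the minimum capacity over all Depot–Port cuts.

17

Augment Depot→v1→v5→Port: bottleneck 6, flow now 6.
Augment Depot→v2→v4→Port: bottleneck 5, flow now 11.
Augment Depot→v3→v4→Port: bottleneck 4, flow now 15.
Augment Depot→v3→v5→Port: bottleneck 2, flow now 17.
No augmenting path remains; maximum flow = 17.
By max-flow min-cut, the minimum cut capacity equals the max flow.
In the residual graph, reachable from Depot: {Depot, v3}.
Min-cut edges: Depot→v1 (6), Depot→v2 (5), v3→v4 (4), v3→v5 (2); capacity 6 + 5 + 4 + 2 = 17.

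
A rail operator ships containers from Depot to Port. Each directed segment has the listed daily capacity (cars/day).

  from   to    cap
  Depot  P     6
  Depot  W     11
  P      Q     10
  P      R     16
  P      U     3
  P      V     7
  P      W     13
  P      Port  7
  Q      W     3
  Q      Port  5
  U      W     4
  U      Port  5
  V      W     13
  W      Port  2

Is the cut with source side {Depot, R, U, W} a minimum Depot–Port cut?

No — its capacity is 13, but the minimum cut has capacity 8.

Given cut capacity: 6 + 5 + 2 = 13.
Augment Depot→P→Port: bottleneck 6, flow now 6.
Augment Depot→W→Port: bottleneck 2, flow now 8.
No augmenting path remains; maximum flow = 8.
In the residual graph, reachable from Depot: {Depot, W}.
Min-cut edges: Depot→P (6), W→Port (2); capacity 6 + 2 = 8.
Cut capacity 13 exceeds the max flow 8, so it is not minimum.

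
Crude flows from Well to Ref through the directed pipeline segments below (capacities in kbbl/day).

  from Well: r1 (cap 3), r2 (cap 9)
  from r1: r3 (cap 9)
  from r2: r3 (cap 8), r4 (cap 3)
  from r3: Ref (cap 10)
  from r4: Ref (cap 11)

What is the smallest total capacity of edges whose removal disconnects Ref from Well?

Augment Well→r1→r3→Ref: bottleneck 3, flow now 3.
Augment Well→r2→r3→Ref: bottleneck 7, flow now 10.
Augment Well→r2→r4→Ref: bottleneck 2, flow now 12.
No augmenting path remains; maximum flow = 12.
By max-flow min-cut, the minimum cut capacity equals the max flow.
In the residual graph, reachable from Well: {Well}.
Min-cut edges: Well→r1 (3), Well→r2 (9); capacity 3 + 9 = 12.

12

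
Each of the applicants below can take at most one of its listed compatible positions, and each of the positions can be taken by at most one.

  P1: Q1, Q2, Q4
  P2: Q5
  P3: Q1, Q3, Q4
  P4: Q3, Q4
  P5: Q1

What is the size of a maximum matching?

Unit-capacity flow: source→left, listed edges, right→sink; max matching = max flow.
Augmenting path P1→Q1 (+1); matched 1.
Augmenting path P2→Q5 (+1); matched 2.
Augmenting path P3→Q3 (+1); matched 3.
Augmenting path P4→Q4 (+1); matched 4.
Augmenting path P5→Q1→P1→Q2 (+1); matched 5.
No augmenting path remains; maximum matching = 5.
König certificate: {P1, P2, P3, P4, P5} is a vertex cover of size 5 (every listed pair touches it), so no matching can be larger.

5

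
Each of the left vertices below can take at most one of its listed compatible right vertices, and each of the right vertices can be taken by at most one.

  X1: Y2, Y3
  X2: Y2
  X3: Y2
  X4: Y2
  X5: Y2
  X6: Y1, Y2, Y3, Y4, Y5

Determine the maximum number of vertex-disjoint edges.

3

Unit-capacity flow: source→left, listed edges, right→sink; max matching = max flow.
Augmenting path X1→Y2 (+1); matched 1.
Augmenting path X6→Y1 (+1); matched 2.
Augmenting path X2→Y2→X1→Y3 (+1); matched 3.
No augmenting path remains; maximum matching = 3.
König certificate: {X1, X6, Y2} is a vertex cover of size 3 (every listed pair touches it), so no matching can be larger.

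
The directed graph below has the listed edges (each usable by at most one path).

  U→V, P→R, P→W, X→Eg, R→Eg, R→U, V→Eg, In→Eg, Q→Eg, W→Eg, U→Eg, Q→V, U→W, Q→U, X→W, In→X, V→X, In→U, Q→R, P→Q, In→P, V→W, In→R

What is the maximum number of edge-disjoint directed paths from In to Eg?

Assign every edge capacity 1; by Menger, the answer equals the max flow.
Path In→Eg (+1); total 1.
Path In→R→Eg (+1); total 2.
Path In→U→Eg (+1); total 3.
Path In→X→Eg (+1); total 4.
Path In→P→Q→Eg (+1); total 5.
No residual In→Eg path; max flow = 5.
Certifying cut of size 5: {In→Eg, In→P, In→R, In→U, In→X}.

5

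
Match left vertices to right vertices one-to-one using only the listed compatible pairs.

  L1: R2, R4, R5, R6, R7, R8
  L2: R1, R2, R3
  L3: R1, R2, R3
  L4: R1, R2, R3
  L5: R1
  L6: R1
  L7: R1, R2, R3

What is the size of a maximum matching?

Unit-capacity flow: source→left, listed edges, right→sink; max matching = max flow.
Augmenting path L1→R2 (+1); matched 1.
Augmenting path L2→R1 (+1); matched 2.
Augmenting path L3→R3 (+1); matched 3.
Augmenting path L4→R2→L1→R4 (+1); matched 4.
No augmenting path remains; maximum matching = 4.
König certificate: {L1, R1, R2, R3} is a vertex cover of size 4 (every listed pair touches it), so no matching can be larger.

4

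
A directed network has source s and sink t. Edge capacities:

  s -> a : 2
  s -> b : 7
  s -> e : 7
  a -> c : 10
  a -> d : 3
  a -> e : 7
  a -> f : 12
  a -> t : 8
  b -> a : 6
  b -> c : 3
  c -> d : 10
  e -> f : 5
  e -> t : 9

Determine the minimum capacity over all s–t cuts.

Augment s→a→t: bottleneck 2, flow now 2.
Augment s→e→t: bottleneck 7, flow now 9.
Augment s→b→a→t: bottleneck 6, flow now 15.
No augmenting path remains; maximum flow = 15.
By max-flow min-cut, the minimum cut capacity equals the max flow.
In the residual graph, reachable from s: {s, b, c, d}.
Min-cut edges: s→a (2), s→e (7), b→a (6); capacity 2 + 7 + 6 = 15.

15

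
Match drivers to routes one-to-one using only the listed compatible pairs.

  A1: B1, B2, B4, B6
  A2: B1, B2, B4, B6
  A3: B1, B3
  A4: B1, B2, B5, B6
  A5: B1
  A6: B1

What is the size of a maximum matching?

5

Unit-capacity flow: source→left, listed edges, right→sink; max matching = max flow.
Augmenting path A1→B1 (+1); matched 1.
Augmenting path A2→B2 (+1); matched 2.
Augmenting path A3→B3 (+1); matched 3.
Augmenting path A4→B5 (+1); matched 4.
Augmenting path A5→B1→A1→B4 (+1); matched 5.
No augmenting path remains; maximum matching = 5.
König certificate: {A1, A2, A3, A4, B1} is a vertex cover of size 5 (every listed pair touches it), so no matching can be larger.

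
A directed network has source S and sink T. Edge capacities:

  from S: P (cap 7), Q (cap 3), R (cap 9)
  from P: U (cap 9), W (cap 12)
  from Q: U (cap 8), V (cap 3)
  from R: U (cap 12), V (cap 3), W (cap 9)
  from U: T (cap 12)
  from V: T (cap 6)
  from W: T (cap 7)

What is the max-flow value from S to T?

19

Augment S→P→U→T: bottleneck 7, flow now 7.
Augment S→Q→U→T: bottleneck 3, flow now 10.
Augment S→R→U→T: bottleneck 2, flow now 12.
Augment S→R→V→T: bottleneck 3, flow now 15.
Augment S→R→W→T: bottleneck 4, flow now 19.
No augmenting path remains; maximum flow = 19.
In the residual graph, reachable from S: {S}.
Min-cut edges: S→P (7), S→Q (3), S→R (9); capacity 7 + 3 + 9 = 19.
This cut is saturated, so no flow can exceed 19.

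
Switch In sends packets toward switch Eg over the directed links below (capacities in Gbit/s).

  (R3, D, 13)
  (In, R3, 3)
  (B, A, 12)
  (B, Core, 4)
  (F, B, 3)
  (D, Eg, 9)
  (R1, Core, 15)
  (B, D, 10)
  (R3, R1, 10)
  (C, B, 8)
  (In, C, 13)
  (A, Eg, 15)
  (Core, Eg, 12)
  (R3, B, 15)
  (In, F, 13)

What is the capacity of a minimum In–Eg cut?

Augment In→R3→D→Eg: bottleneck 3, flow now 3.
Augment In→C→B→D→Eg: bottleneck 6, flow now 9.
Augment In→C→B→A→Eg: bottleneck 2, flow now 11.
Augment In→F→B→A→Eg: bottleneck 3, flow now 14.
No augmenting path remains; maximum flow = 14.
By max-flow min-cut, the minimum cut capacity equals the max flow.
In the residual graph, reachable from In: {In, C, F}.
Min-cut edges: In→R3 (3), C→B (8), F→B (3); capacity 3 + 8 + 3 = 14.

14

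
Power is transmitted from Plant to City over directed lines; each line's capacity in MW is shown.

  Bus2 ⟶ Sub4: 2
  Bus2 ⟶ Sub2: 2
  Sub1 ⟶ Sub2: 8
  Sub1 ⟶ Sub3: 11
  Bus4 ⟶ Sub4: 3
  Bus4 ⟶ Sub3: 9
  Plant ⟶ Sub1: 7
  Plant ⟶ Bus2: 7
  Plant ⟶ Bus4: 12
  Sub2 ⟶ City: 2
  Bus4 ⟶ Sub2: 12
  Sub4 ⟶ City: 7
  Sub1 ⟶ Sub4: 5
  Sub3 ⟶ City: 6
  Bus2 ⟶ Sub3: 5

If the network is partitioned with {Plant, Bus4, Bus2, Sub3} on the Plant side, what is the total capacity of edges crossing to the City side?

Edges leaving {Plant, Bus4, Bus2, Sub3}: Plant→Sub1 (7), Bus4→Sub4 (3), Bus4→Sub2 (12), Bus2→Sub4 (2), Bus2→Sub2 (2), Sub3→City (6).
Cut capacity = 7 + 3 + 12 + 2 + 2 + 6 = 32.

32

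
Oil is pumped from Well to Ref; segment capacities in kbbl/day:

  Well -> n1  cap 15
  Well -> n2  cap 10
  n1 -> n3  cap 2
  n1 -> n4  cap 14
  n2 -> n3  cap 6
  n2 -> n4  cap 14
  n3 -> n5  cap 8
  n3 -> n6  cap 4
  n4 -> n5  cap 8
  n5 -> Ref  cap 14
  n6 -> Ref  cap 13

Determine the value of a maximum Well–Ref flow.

16

Augment Well→n1→n3→n5→Ref: bottleneck 2, flow now 2.
Augment Well→n1→n4→n5→Ref: bottleneck 8, flow now 10.
Augment Well→n2→n3→n5→Ref: bottleneck 4, flow now 14.
Augment Well→n2→n3→n6→Ref: bottleneck 2, flow now 16.
No augmenting path remains; maximum flow = 16.
In the residual graph, reachable from Well: {Well, n1, n2, n4}.
Min-cut edges: n1→n3 (2), n2→n3 (6), n4→n5 (8); capacity 2 + 6 + 8 = 16.
This cut is saturated, so no flow can exceed 16.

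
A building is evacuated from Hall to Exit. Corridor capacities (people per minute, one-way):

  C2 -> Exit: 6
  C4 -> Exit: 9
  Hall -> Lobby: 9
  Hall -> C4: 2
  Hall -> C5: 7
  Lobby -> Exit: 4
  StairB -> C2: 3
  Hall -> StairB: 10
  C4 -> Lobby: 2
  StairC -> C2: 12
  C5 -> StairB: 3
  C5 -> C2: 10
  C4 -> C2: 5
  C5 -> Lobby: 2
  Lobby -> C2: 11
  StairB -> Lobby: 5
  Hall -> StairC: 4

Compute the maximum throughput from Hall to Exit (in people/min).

Augment Hall→C4→Exit: bottleneck 2, flow now 2.
Augment Hall→Lobby→Exit: bottleneck 4, flow now 6.
Augment Hall→StairC→C2→Exit: bottleneck 4, flow now 10.
Augment Hall→C5→C2→Exit: bottleneck 2, flow now 12.
No augmenting path remains; maximum flow = 12.
In the residual graph, reachable from Hall: {Hall, StairC, C5, StairB, Lobby, C2}.
Min-cut edges: Hall→C4 (2), Lobby→Exit (4), C2→Exit (6); capacity 2 + 4 + 6 = 12.
This cut is saturated, so no flow can exceed 12.

12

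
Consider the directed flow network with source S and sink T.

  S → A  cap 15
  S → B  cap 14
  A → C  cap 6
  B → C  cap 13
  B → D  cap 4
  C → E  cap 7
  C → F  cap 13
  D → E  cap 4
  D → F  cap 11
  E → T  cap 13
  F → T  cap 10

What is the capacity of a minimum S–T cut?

Augment S→A→C→E→T: bottleneck 6, flow now 6.
Augment S→B→C→E→T: bottleneck 1, flow now 7.
Augment S→B→C→F→T: bottleneck 10, flow now 17.
Augment S→B→D→E→T: bottleneck 3, flow now 20.
No augmenting path remains; maximum flow = 20.
By max-flow min-cut, the minimum cut capacity equals the max flow.
In the residual graph, reachable from S: {S, A}.
Min-cut edges: S→B (14), A→C (6); capacity 14 + 6 = 20.

20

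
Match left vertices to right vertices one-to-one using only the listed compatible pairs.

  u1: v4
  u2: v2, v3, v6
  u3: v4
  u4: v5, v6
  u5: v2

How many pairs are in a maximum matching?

4

Unit-capacity flow: source→left, listed edges, right→sink; max matching = max flow.
Augmenting path u1→v4 (+1); matched 1.
Augmenting path u2→v2 (+1); matched 2.
Augmenting path u4→v5 (+1); matched 3.
Augmenting path u5→v2→u2→v3 (+1); matched 4.
No augmenting path remains; maximum matching = 4.
König certificate: {u2, u4, u5, v4} is a vertex cover of size 4 (every listed pair touches it), so no matching can be larger.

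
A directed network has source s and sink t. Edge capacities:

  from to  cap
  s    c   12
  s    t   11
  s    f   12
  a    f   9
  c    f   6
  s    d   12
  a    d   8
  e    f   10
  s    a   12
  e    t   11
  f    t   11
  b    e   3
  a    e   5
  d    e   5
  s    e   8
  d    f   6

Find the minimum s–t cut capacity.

Augment s→t: bottleneck 11, flow now 11.
Augment s→e→t: bottleneck 8, flow now 19.
Augment s→f→t: bottleneck 11, flow now 30.
Augment s→a→e→t: bottleneck 3, flow now 33.
No augmenting path remains; maximum flow = 33.
By max-flow min-cut, the minimum cut capacity equals the max flow.
In the residual graph, reachable from s: {s, a, c, d, e, f}.
Min-cut edges: s→t (11), e→t (11), f→t (11); capacity 11 + 11 + 11 = 33.

33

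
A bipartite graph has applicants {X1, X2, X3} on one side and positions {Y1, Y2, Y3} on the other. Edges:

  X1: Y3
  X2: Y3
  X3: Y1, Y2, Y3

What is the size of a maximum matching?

2

Unit-capacity flow: source→left, listed edges, right→sink; max matching = max flow.
Augmenting path X1→Y3 (+1); matched 1.
Augmenting path X3→Y1 (+1); matched 2.
No augmenting path remains; maximum matching = 2.
König certificate: {X3, Y3} is a vertex cover of size 2 (every listed pair touches it), so no matching can be larger.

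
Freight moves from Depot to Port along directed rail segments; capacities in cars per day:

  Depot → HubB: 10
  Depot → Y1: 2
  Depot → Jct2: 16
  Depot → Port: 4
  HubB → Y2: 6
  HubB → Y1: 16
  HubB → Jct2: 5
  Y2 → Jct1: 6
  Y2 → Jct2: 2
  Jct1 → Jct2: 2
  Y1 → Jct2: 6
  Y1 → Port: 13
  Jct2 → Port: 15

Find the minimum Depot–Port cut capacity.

Augment Depot→Port: bottleneck 4, flow now 4.
Augment Depot→Y1→Port: bottleneck 2, flow now 6.
Augment Depot→Jct2→Port: bottleneck 15, flow now 21.
Augment Depot→HubB→Y1→Port: bottleneck 10, flow now 31.
No augmenting path remains; maximum flow = 31.
By max-flow min-cut, the minimum cut capacity equals the max flow.
In the residual graph, reachable from Depot: {Depot, Jct2}.
Min-cut edges: Depot→HubB (10), Depot→Y1 (2), Depot→Port (4), Jct2→Port (15); capacity 10 + 2 + 4 + 15 = 31.

31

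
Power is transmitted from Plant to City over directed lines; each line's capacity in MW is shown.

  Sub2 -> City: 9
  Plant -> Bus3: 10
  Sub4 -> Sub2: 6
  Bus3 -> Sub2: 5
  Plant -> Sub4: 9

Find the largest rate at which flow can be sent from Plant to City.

9

Augment Plant→Sub4→Sub2→City: bottleneck 6, flow now 6.
Augment Plant→Bus3→Sub2→City: bottleneck 3, flow now 9.
No augmenting path remains; maximum flow = 9.
In the residual graph, reachable from Plant: {Plant, Sub4, Bus3, Sub2}.
Min-cut edges: Sub2→City (9); capacity 9 = 9.
This cut is saturated, so no flow can exceed 9.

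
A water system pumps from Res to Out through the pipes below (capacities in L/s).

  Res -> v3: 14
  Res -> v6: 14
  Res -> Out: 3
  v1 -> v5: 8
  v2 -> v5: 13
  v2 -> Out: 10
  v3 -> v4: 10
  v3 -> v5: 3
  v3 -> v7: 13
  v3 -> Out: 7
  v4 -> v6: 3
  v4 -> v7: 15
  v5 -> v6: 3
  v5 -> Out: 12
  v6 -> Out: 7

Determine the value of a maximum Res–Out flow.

Augment Res→Out: bottleneck 3, flow now 3.
Augment Res→v3→Out: bottleneck 7, flow now 10.
Augment Res→v6→Out: bottleneck 7, flow now 17.
Augment Res→v3→v5→Out: bottleneck 3, flow now 20.
No augmenting path remains; maximum flow = 20.
In the residual graph, reachable from Res: {Res, v3, v4, v6, v7}.
Min-cut edges: Res→Out (3), v3→v5 (3), v3→Out (7), v6→Out (7); capacity 3 + 3 + 7 + 7 = 20.
This cut is saturated, so no flow can exceed 20.

20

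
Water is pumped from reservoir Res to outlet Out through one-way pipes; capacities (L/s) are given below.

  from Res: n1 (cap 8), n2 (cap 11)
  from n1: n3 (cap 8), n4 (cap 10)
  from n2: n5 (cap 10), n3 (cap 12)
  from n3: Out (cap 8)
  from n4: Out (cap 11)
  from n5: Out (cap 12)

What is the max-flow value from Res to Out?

19

Augment Res→n1→n3→Out: bottleneck 8, flow now 8.
Augment Res→n2→n5→Out: bottleneck 10, flow now 18.
Augment Res→n2→n3→n1→n4→Out: bottleneck 1, flow now 19. (uses reverse residual edge)
No augmenting path remains; maximum flow = 19.
In the residual graph, reachable from Res: {Res}.
Min-cut edges: Res→n1 (8), Res→n2 (11); capacity 8 + 11 = 19.
This cut is saturated, so no flow can exceed 19.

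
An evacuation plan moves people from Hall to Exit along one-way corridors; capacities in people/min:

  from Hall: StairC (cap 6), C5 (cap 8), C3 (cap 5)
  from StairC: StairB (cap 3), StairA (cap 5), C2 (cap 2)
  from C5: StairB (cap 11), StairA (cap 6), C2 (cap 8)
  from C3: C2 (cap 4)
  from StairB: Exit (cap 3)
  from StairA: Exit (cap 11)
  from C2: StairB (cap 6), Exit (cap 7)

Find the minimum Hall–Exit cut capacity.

Augment Hall→StairC→StairB→Exit: bottleneck 3, flow now 3.
Augment Hall→StairC→StairA→Exit: bottleneck 3, flow now 6.
Augment Hall→C5→StairA→Exit: bottleneck 6, flow now 12.
Augment Hall→C5→C2→Exit: bottleneck 2, flow now 14.
Augment Hall→C3→C2→Exit: bottleneck 4, flow now 18.
No augmenting path remains; maximum flow = 18.
By max-flow min-cut, the minimum cut capacity equals the max flow.
In the residual graph, reachable from Hall: {Hall, C3}.
Min-cut edges: Hall→StairC (6), Hall→C5 (8), C3→C2 (4); capacity 6 + 8 + 4 = 18.

18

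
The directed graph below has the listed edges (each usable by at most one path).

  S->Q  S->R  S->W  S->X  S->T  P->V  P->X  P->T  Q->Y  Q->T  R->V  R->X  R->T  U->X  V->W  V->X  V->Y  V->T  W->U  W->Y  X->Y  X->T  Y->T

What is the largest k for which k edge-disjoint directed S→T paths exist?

5

Assign every edge capacity 1; by Menger, the answer equals the max flow.
Path S→T (+1); total 1.
Path S→Q→T (+1); total 2.
Path S→R→T (+1); total 3.
Path S→X→T (+1); total 4.
Path S→W→Y→T (+1); total 5.
No residual S→T path; max flow = 5.
Certifying cut of size 5: {S→Q, S→R, S→T, S→W, S→X}.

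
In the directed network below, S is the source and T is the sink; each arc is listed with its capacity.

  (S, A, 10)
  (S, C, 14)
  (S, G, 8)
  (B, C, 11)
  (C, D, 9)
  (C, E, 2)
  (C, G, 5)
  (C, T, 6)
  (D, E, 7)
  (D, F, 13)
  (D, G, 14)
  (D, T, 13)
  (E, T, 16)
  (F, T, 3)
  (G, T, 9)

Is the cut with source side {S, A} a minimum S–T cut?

Yes — it is a minimum cut (capacity 22).

Given cut capacity: 14 + 8 = 22.
Augment S→C→T: bottleneck 6, flow now 6.
Augment S→G→T: bottleneck 8, flow now 14.
Augment S→C→D→T: bottleneck 8, flow now 22.
No augmenting path remains; maximum flow = 22.
Cut capacity 22 equals the max flow, so it is a minimum cut.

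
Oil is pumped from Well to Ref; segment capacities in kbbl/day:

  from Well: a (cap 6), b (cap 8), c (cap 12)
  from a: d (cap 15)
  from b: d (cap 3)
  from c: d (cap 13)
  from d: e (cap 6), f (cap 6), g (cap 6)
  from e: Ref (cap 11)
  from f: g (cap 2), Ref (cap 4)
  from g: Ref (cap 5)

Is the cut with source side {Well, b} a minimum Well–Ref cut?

No — its capacity is 21, but the minimum cut has capacity 15.

Given cut capacity: 6 + 12 + 3 = 21.
Augment Well→a→d→e→Ref: bottleneck 6, flow now 6.
Augment Well→b→d→f→Ref: bottleneck 3, flow now 9.
Augment Well→c→d→f→Ref: bottleneck 1, flow now 10.
Augment Well→c→d→g→Ref: bottleneck 5, flow now 15.
No augmenting path remains; maximum flow = 15.
In the residual graph, reachable from Well: {Well, a, b, c, d, f, g}.
Min-cut edges: d→e (6), f→Ref (4), g→Ref (5); capacity 6 + 4 + 5 = 15.
Cut capacity 21 exceeds the max flow 15, so it is not minimum.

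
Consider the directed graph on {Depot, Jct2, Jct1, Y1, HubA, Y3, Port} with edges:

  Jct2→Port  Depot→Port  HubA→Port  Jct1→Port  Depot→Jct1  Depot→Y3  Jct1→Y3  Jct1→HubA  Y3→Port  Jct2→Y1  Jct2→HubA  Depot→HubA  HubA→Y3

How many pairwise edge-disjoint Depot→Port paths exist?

Assign every edge capacity 1; by Menger, the answer equals the max flow.
Path Depot→Port (+1); total 1.
Path Depot→Jct1→Port (+1); total 2.
Path Depot→HubA→Port (+1); total 3.
Path Depot→Y3→Port (+1); total 4.
No residual Depot→Port path; max flow = 4.
Certifying cut of size 4: {Depot→HubA, Depot→Jct1, Depot→Port, Depot→Y3}.

4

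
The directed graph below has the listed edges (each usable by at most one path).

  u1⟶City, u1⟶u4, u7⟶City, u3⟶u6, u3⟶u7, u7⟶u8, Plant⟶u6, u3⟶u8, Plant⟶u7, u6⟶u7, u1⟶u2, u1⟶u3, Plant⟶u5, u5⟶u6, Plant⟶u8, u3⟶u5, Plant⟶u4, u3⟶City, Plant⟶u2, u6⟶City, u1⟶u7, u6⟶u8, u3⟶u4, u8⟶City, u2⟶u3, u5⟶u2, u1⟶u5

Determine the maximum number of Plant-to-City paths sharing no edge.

4

Assign every edge capacity 1; by Menger, the answer equals the max flow.
Path Plant→u6→City (+1); total 1.
Path Plant→u7→City (+1); total 2.
Path Plant→u8→City (+1); total 3.
Path Plant→u2→u3→City (+1); total 4.
No residual Plant→City path; max flow = 4.
Certifying cut of size 4: {u2→u3, u6→City, u7→City, u8→City}.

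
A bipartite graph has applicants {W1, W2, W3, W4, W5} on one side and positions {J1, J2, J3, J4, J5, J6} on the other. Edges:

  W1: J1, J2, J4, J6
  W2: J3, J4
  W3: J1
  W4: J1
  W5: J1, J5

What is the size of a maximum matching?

4

Unit-capacity flow: source→left, listed edges, right→sink; max matching = max flow.
Augmenting path W1→J1 (+1); matched 1.
Augmenting path W2→J3 (+1); matched 2.
Augmenting path W5→J5 (+1); matched 3.
Augmenting path W3→J1→W1→J2 (+1); matched 4.
No augmenting path remains; maximum matching = 4.
König certificate: {W1, W2, W5, J1} is a vertex cover of size 4 (every listed pair touches it), so no matching can be larger.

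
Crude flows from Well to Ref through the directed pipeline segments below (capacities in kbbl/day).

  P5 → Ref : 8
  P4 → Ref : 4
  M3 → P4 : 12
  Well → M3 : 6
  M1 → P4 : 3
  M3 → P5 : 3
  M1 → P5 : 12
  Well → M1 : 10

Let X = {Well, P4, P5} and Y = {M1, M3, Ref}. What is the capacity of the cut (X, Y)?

28

Edges leaving {Well, P4, P5}: Well→M1 (10), Well→M3 (6), P4→Ref (4), P5→Ref (8).
Cut capacity = 10 + 6 + 4 + 8 = 28.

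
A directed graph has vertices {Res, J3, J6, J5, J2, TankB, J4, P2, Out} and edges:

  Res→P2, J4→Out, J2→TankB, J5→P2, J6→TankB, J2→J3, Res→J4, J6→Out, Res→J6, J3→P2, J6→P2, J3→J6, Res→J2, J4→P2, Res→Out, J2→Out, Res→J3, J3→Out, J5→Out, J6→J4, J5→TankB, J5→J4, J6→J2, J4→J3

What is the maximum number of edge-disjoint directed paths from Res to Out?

5

Assign every edge capacity 1; by Menger, the answer equals the max flow.
Path Res→Out (+1); total 1.
Path Res→J3→Out (+1); total 2.
Path Res→J6→Out (+1); total 3.
Path Res→J2→Out (+1); total 4.
Path Res→J4→Out (+1); total 5.
No residual Res→Out path; max flow = 5.
Certifying cut of size 5: {Res→J2, Res→J3, Res→J4, Res→J6, Res→Out}.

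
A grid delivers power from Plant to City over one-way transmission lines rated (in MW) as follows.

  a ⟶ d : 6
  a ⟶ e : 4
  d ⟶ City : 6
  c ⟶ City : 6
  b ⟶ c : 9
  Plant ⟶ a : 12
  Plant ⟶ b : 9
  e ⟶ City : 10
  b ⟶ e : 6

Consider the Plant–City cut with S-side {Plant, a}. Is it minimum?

Given cut capacity: 9 + 6 + 4 = 19.
Augment Plant→a→d→City: bottleneck 6, flow now 6.
Augment Plant→a→e→City: bottleneck 4, flow now 10.
Augment Plant→b→c→City: bottleneck 6, flow now 16.
Augment Plant→b→e→City: bottleneck 3, flow now 19.
No augmenting path remains; maximum flow = 19.
Cut capacity 19 equals the max flow, so it is a minimum cut.

Yes — it is a minimum cut (capacity 19).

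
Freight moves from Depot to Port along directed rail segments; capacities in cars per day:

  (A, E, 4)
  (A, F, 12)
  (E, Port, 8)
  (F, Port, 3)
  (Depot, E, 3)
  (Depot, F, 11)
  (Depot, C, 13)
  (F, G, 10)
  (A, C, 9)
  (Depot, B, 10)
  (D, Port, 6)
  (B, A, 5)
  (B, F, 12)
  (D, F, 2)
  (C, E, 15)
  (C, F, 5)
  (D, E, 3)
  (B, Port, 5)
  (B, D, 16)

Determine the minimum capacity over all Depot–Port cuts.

Augment Depot→B→Port: bottleneck 5, flow now 5.
Augment Depot→E→Port: bottleneck 3, flow now 8.
Augment Depot→F→Port: bottleneck 3, flow now 11.
Augment Depot→B→D→Port: bottleneck 5, flow now 16.
Augment Depot→C→E→Port: bottleneck 5, flow now 21.
No augmenting path remains; maximum flow = 21.
By max-flow min-cut, the minimum cut capacity equals the max flow.
In the residual graph, reachable from Depot: {Depot, C, E, F, G}.
Min-cut edges: Depot→B (10), E→Port (8), F→Port (3); capacity 10 + 8 + 3 = 21.

21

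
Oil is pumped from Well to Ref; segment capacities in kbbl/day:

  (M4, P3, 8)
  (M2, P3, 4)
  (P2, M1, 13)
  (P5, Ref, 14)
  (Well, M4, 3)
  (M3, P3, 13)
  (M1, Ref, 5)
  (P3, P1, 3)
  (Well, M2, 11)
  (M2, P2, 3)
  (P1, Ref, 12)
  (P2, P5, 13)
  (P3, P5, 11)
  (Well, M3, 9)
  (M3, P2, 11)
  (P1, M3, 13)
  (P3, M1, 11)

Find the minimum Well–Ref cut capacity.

Augment Well→M2→P2→M1→Ref: bottleneck 3, flow now 3.
Augment Well→M2→P3→M1→Ref: bottleneck 2, flow now 5.
Augment Well→M2→P3→P1→Ref: bottleneck 2, flow now 7.
Augment Well→M4→P3→P1→Ref: bottleneck 1, flow now 8.
Augment Well→M4→P3→P5→Ref: bottleneck 2, flow now 10.
Augment Well→M3→P2→P5→Ref: bottleneck 9, flow now 19.
No augmenting path remains; maximum flow = 19.
By max-flow min-cut, the minimum cut capacity equals the max flow.
In the residual graph, reachable from Well: {Well, M2}.
Min-cut edges: Well→M4 (3), Well→M3 (9), M2→P2 (3), M2→P3 (4); capacity 3 + 9 + 3 + 4 = 19.

19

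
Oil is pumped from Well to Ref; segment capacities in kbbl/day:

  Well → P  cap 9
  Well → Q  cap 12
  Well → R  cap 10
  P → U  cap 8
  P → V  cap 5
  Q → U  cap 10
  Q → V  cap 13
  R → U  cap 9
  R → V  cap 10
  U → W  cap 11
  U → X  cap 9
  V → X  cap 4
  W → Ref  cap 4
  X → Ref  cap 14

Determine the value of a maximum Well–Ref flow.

Augment Well→P→U→W→Ref: bottleneck 4, flow now 4.
Augment Well→P→U→X→Ref: bottleneck 4, flow now 8.
Augment Well→P→V→X→Ref: bottleneck 1, flow now 9.
Augment Well→Q→U→X→Ref: bottleneck 5, flow now 14.
Augment Well→Q→V→X→Ref: bottleneck 3, flow now 17.
No augmenting path remains; maximum flow = 17.
In the residual graph, reachable from Well: {Well, P, Q, R, U, V, W}.
Min-cut edges: U→X (9), V→X (4), W→Ref (4); capacity 9 + 4 + 4 = 17.
This cut is saturated, so no flow can exceed 17.

17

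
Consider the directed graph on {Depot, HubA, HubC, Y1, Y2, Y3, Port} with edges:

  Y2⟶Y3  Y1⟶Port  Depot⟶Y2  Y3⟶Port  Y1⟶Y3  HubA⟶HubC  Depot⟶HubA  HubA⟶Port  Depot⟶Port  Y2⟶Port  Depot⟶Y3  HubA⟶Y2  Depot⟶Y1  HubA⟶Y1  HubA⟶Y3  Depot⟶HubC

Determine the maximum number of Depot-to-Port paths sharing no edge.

5

Assign every edge capacity 1; by Menger, the answer equals the max flow.
Path Depot→Port (+1); total 1.
Path Depot→HubA→Port (+1); total 2.
Path Depot→Y1→Port (+1); total 3.
Path Depot→Y2→Port (+1); total 4.
Path Depot→Y3→Port (+1); total 5.
No residual Depot→Port path; max flow = 5.
Certifying cut of size 5: {Depot→HubA, Depot→Port, Depot→Y1, Depot→Y2, Depot→Y3}.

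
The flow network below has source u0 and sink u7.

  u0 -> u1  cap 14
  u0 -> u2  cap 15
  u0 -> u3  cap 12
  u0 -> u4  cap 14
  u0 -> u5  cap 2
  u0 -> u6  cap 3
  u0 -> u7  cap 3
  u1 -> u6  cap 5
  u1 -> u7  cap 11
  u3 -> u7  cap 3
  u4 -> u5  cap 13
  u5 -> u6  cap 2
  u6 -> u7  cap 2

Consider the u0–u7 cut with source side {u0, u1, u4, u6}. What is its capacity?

58

Edges leaving {u0, u1, u4, u6}: u0→u2 (15), u0→u3 (12), u0→u5 (2), u0→u7 (3), u1→u7 (11), u4→u5 (13), u6→u7 (2).
Cut capacity = 15 + 12 + 2 + 3 + 11 + 13 + 2 = 58.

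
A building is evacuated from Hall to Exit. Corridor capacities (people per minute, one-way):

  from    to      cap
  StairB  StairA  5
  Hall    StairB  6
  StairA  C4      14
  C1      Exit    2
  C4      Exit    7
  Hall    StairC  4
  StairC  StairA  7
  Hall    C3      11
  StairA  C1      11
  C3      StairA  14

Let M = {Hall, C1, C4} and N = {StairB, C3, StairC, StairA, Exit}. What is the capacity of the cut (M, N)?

30

Edges leaving {Hall, C1, C4}: Hall→StairB (6), Hall→C3 (11), Hall→StairC (4), C1→Exit (2), C4→Exit (7).
Cut capacity = 6 + 11 + 4 + 2 + 7 = 30.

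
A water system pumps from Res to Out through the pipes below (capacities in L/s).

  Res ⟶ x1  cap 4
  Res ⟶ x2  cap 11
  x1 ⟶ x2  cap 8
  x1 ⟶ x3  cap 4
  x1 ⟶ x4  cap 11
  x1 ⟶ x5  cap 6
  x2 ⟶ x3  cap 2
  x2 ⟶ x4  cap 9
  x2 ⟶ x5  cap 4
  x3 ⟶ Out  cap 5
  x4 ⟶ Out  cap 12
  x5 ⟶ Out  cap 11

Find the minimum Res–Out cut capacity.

Augment Res→x1→x3→Out: bottleneck 4, flow now 4.
Augment Res→x2→x3→Out: bottleneck 1, flow now 5.
Augment Res→x2→x4→Out: bottleneck 9, flow now 14.
Augment Res→x2→x5→Out: bottleneck 1, flow now 15.
No augmenting path remains; maximum flow = 15.
By max-flow min-cut, the minimum cut capacity equals the max flow.
In the residual graph, reachable from Res: {Res}.
Min-cut edges: Res→x1 (4), Res→x2 (11); capacity 4 + 11 = 15.

15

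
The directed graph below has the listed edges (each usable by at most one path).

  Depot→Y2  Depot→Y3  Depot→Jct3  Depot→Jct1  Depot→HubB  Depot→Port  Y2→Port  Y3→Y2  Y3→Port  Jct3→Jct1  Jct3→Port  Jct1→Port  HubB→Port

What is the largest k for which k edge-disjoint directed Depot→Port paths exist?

Assign every edge capacity 1; by Menger, the answer equals the max flow.
Path Depot→Port (+1); total 1.
Path Depot→Y2→Port (+1); total 2.
Path Depot→Y3→Port (+1); total 3.
Path Depot→Jct3→Port (+1); total 4.
Path Depot→Jct1→Port (+1); total 5.
Path Depot→HubB→Port (+1); total 6.
No residual Depot→Port path; max flow = 6.
Certifying cut of size 6: {Depot→HubB, Depot→Jct1, Depot→Jct3, Depot→Port, Depot→Y2, Depot→Y3}.

6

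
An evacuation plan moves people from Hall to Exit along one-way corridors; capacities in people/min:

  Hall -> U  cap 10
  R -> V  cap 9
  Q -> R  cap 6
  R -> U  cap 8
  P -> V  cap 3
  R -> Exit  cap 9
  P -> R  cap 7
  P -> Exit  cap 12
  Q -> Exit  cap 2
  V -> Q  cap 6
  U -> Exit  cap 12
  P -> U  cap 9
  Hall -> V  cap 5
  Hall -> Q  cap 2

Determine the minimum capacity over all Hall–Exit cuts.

Augment Hall→Q→Exit: bottleneck 2, flow now 2.
Augment Hall→U→Exit: bottleneck 10, flow now 12.
Augment Hall→V→Q→R→Exit: bottleneck 5, flow now 17.
No augmenting path remains; maximum flow = 17.
By max-flow min-cut, the minimum cut capacity equals the max flow.
In the residual graph, reachable from Hall: {Hall}.
Min-cut edges: Hall→Q (2), Hall→U (10), Hall→V (5); capacity 2 + 10 + 5 = 17.

17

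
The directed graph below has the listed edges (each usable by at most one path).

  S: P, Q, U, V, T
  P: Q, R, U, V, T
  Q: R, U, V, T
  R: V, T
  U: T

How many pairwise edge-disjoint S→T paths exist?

4

Assign every edge capacity 1; by Menger, the answer equals the max flow.
Path S→T (+1); total 1.
Path S→P→T (+1); total 2.
Path S→Q→T (+1); total 3.
Path S→U→T (+1); total 4.
No residual S→T path; max flow = 4.
Certifying cut of size 4: {S→P, S→Q, S→T, S→U}.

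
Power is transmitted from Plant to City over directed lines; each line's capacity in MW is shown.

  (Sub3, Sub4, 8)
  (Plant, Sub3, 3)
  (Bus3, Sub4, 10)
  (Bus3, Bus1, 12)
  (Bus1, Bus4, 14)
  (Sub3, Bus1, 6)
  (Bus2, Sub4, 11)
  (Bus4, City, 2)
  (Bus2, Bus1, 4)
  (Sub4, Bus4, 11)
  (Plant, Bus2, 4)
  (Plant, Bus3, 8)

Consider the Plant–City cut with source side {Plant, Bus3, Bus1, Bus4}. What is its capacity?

Edges leaving {Plant, Bus3, Bus1, Bus4}: Plant→Bus2 (4), Plant→Sub3 (3), Bus3→Sub4 (10), Bus4→City (2).
Cut capacity = 4 + 3 + 10 + 2 = 19.

19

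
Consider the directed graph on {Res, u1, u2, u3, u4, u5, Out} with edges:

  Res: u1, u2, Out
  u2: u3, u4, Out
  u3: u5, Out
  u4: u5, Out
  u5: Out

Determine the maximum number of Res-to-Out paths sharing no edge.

2

Assign every edge capacity 1; by Menger, the answer equals the max flow.
Path Res→Out (+1); total 1.
Path Res→u2→Out (+1); total 2.
No residual Res→Out path; max flow = 2.
Certifying cut of size 2: {Res→Out, Res→u2}.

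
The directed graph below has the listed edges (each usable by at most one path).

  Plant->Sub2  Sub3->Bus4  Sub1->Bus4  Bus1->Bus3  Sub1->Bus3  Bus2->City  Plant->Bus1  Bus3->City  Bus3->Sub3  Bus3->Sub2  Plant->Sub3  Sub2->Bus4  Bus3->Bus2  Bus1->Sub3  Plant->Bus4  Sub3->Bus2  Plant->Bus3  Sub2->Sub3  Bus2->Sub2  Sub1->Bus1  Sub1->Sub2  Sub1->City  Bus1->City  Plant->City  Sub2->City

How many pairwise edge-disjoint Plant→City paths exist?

Assign every edge capacity 1; by Menger, the answer equals the max flow.
Path Plant→City (+1); total 1.
Path Plant→Bus1→City (+1); total 2.
Path Plant→Bus3→City (+1); total 3.
Path Plant→Sub2→City (+1); total 4.
Path Plant→Sub3→Bus2→City (+1); total 5.
No residual Plant→City path; max flow = 5.
Certifying cut of size 5: {Plant→Bus1, Plant→Bus3, Plant→City, Plant→Sub2, Plant→Sub3}.

5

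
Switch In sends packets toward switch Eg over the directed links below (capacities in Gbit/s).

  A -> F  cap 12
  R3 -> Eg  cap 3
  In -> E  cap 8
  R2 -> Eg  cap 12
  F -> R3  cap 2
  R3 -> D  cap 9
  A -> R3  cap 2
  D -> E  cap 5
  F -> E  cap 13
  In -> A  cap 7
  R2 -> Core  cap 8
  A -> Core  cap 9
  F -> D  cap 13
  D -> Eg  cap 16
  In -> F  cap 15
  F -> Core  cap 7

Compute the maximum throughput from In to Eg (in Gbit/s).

Augment In→A→R3→Eg: bottleneck 2, flow now 2.
Augment In→F→R3→Eg: bottleneck 1, flow now 3.
Augment In→F→D→Eg: bottleneck 13, flow now 16.
Augment In→F→R3→D→Eg: bottleneck 1, flow now 17.
No augmenting path remains; maximum flow = 17.
In the residual graph, reachable from In: {In, A, F, Core, E}.
Min-cut edges: A→R3 (2), F→R3 (2), F→D (13); capacity 2 + 2 + 13 = 17.
This cut is saturated, so no flow can exceed 17.

17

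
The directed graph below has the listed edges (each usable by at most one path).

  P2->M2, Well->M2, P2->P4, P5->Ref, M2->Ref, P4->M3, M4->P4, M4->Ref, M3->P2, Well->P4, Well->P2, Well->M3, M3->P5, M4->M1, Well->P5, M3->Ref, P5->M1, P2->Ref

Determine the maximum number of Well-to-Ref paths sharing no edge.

Assign every edge capacity 1; by Menger, the answer equals the max flow.
Path Well→M3→Ref (+1); total 1.
Path Well→P5→Ref (+1); total 2.
Path Well→P2→Ref (+1); total 3.
Path Well→M2→Ref (+1); total 4.
No residual Well→Ref path; max flow = 4.
Certifying cut of size 4: {M2→Ref, M3→Ref, P2→Ref, P5→Ref}.

4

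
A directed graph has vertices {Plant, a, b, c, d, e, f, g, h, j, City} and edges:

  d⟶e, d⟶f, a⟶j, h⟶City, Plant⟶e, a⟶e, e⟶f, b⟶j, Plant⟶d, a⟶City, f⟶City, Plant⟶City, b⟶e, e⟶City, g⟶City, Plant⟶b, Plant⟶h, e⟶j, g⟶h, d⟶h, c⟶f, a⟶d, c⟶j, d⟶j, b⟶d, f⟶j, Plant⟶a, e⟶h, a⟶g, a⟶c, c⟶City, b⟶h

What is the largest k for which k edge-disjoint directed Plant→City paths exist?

Assign every edge capacity 1; by Menger, the answer equals the max flow.
Path Plant→City (+1); total 1.
Path Plant→a→City (+1); total 2.
Path Plant→e→City (+1); total 3.
Path Plant→h→City (+1); total 4.
Path Plant→d→f→City (+1); total 5.
No residual Plant→City path; max flow = 5.
Certifying cut of size 5: {Plant→City, Plant→a, e→City, f→City, h→City}.

5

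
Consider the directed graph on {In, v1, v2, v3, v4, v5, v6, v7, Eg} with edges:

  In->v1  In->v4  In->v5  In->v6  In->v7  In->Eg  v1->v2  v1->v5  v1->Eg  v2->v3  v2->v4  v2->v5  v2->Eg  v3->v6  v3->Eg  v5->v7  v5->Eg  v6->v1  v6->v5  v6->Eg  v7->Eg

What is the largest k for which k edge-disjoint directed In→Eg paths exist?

Assign every edge capacity 1; by Menger, the answer equals the max flow.
Path In→Eg (+1); total 1.
Path In→v1→Eg (+1); total 2.
Path In→v5→Eg (+1); total 3.
Path In→v6→Eg (+1); total 4.
Path In→v7→Eg (+1); total 5.
No residual In→Eg path; max flow = 5.
Certifying cut of size 5: {In→Eg, In→v1, In→v5, In→v6, In→v7}.

5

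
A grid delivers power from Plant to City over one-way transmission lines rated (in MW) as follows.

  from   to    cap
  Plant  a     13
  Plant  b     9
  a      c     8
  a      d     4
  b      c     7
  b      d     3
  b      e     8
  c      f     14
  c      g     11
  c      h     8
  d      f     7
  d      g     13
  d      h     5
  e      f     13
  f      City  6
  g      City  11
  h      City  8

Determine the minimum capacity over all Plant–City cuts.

21

Augment Plant→a→c→f→City: bottleneck 6, flow now 6.
Augment Plant→a→c→g→City: bottleneck 2, flow now 8.
Augment Plant→a→d→g→City: bottleneck 4, flow now 12.
Augment Plant→b→c→g→City: bottleneck 5, flow now 17.
Augment Plant→b→c→h→City: bottleneck 2, flow now 19.
Augment Plant→b→d→h→City: bottleneck 2, flow now 21.
No augmenting path remains; maximum flow = 21.
By max-flow min-cut, the minimum cut capacity equals the max flow.
In the residual graph, reachable from Plant: {Plant, a}.
Min-cut edges: Plant→b (9), a→c (8), a→d (4); capacity 9 + 8 + 4 = 21.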